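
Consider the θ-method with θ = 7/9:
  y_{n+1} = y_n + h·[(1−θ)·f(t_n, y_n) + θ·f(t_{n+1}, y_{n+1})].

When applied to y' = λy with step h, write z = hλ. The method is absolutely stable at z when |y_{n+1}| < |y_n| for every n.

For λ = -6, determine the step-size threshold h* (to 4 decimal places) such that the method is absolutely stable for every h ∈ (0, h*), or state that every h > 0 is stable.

(−∞, 0) — no finite endpoint. Any h>0 works for λ=-6.

On y'=λy, z=hλ:
  y_{n+1} = y_n + z·[2/9·y_n + 7/9·y_{n+1}] ⇒ (1 − 7/9z)y_{n+1} = (1 + 2/9z)y_n
  Hence R(z) = (1 + 2/9z)/(1 − 7/9z).

Solve |R(x)|<1 on ℝ⁻.
x=-1.71: |R|=0.2661
x=-2: |R|=0.2174
x=-10: |R|=0.1392
x=-100: |R|=0.2694
θ=7/9≥1/2 ⇒ |1+2/9x|<|1−7/9x| ∀x<0 ⇒ stable on all of ℝ⁻.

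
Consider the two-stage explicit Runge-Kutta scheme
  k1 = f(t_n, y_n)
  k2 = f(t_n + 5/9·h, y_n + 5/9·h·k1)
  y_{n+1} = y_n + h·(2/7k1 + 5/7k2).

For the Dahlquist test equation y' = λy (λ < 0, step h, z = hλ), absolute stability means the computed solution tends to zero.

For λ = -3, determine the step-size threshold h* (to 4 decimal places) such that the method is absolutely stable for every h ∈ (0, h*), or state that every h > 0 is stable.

On y'=λy, z=hλ:
  k1=λy_n ⇒ h·k1=z·y_n;  k2=λ(1+5/9z)y_n ⇒ h·k2=z(1+5/9z)y_n
  y_{n+1}/y_n = 1 + 2/7z + 5/7z(1+5/9z) = 1 + z + 25/63z²
  R(z) = 1 + z + 25/63z².

Need |R(x)|<1, x<0.
x=-1.51: |R|=0.3948
R=1: x+25/63x²=0 ⇒ x=−63/25=-2.5200; min R=1−1/(4·25/63)=0.3700>−1
Confirm numerically:
  x=-2.209: |R|=0.72738 <1
  x=-2.094: |R|=0.64601 <1
  x=-1.812: |R|=0.49091 <1
  x=-3.005: |R|=1.57834 >1
  x=-2.802: |R|=1.31356 >1
So |R|<1 on (-2.5200, 0).

(-2.5200,0); λ=-3 ⇒ h* = (63/25)/3 = 0.8400.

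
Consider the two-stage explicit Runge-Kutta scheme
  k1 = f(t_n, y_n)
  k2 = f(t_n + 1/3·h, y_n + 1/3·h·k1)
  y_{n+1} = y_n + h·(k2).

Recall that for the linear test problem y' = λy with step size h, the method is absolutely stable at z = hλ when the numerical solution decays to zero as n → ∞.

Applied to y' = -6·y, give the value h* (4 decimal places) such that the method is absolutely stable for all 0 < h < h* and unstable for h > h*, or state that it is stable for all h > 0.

Set f=λy, z=hλ:
  k1=λy_n ⇒ h·k1=z·y_n;  k2=λ(1+1/3z)y_n ⇒ h·k2=z(1+1/3z)y_n
  y_{n+1}/y_n = 1 + z(1+1/3z) = 1 + z + 1/3z²
  so R(z) = 1 + z + 1/3z².

Find x<0 with |R(x)|<1.
x=-1.55: |R|=0.2508
R=1: x+1/3x²=0 ⇒ x=−3=-3.0000; min R=1−1/(4·1/3)=0.2500>−1
Confirm numerically:
  x=-2.248: |R|=0.43650 <1
  x=-1.518: |R|=0.25011 <1
  x=-1.263: |R|=0.26872 <1
  x=-3.596: |R|=1.71441 >1
  x=-3.490: |R|=1.57003 >1
  x=-3.181: |R|=1.19192 >1
Stable set (-3.0000, 0).

(-3.0000,0); λ=-6 ⇒ h* = (3)/6 = 0.5000.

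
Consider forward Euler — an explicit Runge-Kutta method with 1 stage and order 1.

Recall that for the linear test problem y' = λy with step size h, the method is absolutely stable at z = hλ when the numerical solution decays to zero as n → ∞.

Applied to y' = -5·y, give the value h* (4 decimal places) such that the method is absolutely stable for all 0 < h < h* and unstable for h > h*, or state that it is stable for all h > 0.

Test eqn y'=λy, z=hλ:
  order 1, 1-stage ⇒ R(z)=1+z
  (e.g. R(-1.17)=-0.17000, |R|=0.17000)

Find x<0 with |R(x)|<1.
x=-1.17: |R|=0.1700
|R(-1.8)|=0.8000 |R(-1.67)|=0.6700 |R(-0.6)|=0.4000
Bisect:
  x_lo=-2.6871 |R|=1.6871  x_hi=-0.0851 |R|=0.9149
  mid=-1.38612 |R|=0.38612 →hi
  mid=-2.03661 |R|=1.03661 →lo
  mid=-1.71136 |R|=0.71136 →hi
  mid=-1.87399 |R|=0.87399 →hi
  mid=-1.95530 |R|=0.95530 →hi
  mid=-1.99595 |R|=0.99595 →hi
  mid=-2.01628 |R|=1.01628 →lo
  mid=-2.00612 |R|=1.00612 →lo
  mid=-2.00103 |R|=1.00103 →lo
  ...
  [-2.00008,-1.99992] ⇒ x*=-2.0000
Stable set (-2.0000, 0).

(-2.0000,0); λ=-5 ⇒ h* = 0.4000.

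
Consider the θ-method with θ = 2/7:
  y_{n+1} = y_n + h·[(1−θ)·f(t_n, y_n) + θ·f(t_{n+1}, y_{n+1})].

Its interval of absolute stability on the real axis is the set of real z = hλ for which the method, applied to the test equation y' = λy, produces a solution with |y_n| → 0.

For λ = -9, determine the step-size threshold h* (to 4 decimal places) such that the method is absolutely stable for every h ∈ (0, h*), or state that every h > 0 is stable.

(-4.6667,0); λ=-9 ⇒ h* = (14/3)/9 = 0.5185.

Set f=λy, z=hλ:
  y_{n+1} = y_n + z·[5/7·y_n + 2/7·y_{n+1}] ⇒ (1 − 2/7z)y_{n+1} = (1 + 5/7z)y_n
  ⇒ R(z) = (1 + 5/7z)/(1 − 2/7z).

Solve |R(x)|<1 on ℝ⁻.
x=-1.73: |R|=0.1577
R=−1: 1+5/7x = −1+2/7x ⇒ -3/7x=2 ⇒ x=2/(-3/7)=-4.6667
Confirm numerically:
  x=-3.472: |R|=0.74297 <1
  x=-3.396: |R|=0.72361 <1
  x=-2.811: |R|=0.55894 <1
  x=-1.902: |R|=0.23232 <1
  x=-5.266: |R|=1.10256 >1
  x=-4.918: |R|=1.04478 >1
  x=-4.787: |R|=1.02178 >1
Interval (-4.6667, 0).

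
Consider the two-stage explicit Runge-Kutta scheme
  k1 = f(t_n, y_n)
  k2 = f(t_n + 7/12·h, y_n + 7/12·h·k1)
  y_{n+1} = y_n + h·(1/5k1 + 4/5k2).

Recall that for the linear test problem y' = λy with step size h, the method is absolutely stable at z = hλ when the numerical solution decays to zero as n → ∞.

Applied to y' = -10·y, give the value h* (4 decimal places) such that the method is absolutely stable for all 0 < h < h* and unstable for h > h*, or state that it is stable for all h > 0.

(-2.1429,0); λ=-10 ⇒ h* = (15/7)/10 = 0.2143.

On y'=λy, z=hλ:
  k1=λy_n ⇒ h·k1=z·y_n;  k2=λ(1+7/12z)y_n ⇒ h·k2=z(1+7/12z)y_n
  y_{n+1}/y_n = 1 + 1/5z + 4/5z(1+7/12z) = 1 + z + 7/15z²
  Hence R(z) = 1 + z + 7/15z².

Need |R(x)|<1, x<0.
x=-1.05: |R|=0.4645
R=1: x+7/15x²=0 ⇒ x=−15/7=-2.1429; min R=1−1/(4·7/15)=0.4643>−1
Confirm numerically:
  x=-1.435: |R|=0.52597 <1
  x=-1.291: |R|=0.48678 <1
  x=-1.139: |R|=0.46642 <1
  x=-2.704: |R|=1.70809 >1
  x=-2.488: |R|=1.40073 >1
So |R|<1 on (-2.1429, 0).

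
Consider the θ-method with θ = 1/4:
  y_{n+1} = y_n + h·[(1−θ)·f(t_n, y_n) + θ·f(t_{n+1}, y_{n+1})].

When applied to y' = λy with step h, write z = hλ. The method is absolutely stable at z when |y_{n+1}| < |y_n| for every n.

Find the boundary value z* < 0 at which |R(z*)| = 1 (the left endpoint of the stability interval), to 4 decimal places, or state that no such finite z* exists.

With y'=λy (z=hλ):
  y_{n+1} = y_n + z·[3/4·y_n + 1/4·y_{n+1}] ⇒ (1 − 1/4z)y_{n+1} = (1 + 3/4z)y_n
  R(z) = (1 + 3/4z)/(1 − 1/4z).

Find x<0 with |R(x)|<1.
x=-0.51: |R|=0.5477
R=−1: 1+3/4x = −1+1/4x ⇒ -1/2x=2 ⇒ x=2/(-1/2)=-4.0000
Confirm numerically:
  x=-3.405: |R|=0.83930 <1
  x=-2.786: |R|=0.64220 <1
  x=-2.191: |R|=0.41560 <1
  x=-4.284: |R|=1.06857 >1
  x=-4.112: |R|=1.02761 >1
  x=-4.088: |R|=1.02176 >1
So |R|<1 on (-4.0000, 0).

z* = -4.0000.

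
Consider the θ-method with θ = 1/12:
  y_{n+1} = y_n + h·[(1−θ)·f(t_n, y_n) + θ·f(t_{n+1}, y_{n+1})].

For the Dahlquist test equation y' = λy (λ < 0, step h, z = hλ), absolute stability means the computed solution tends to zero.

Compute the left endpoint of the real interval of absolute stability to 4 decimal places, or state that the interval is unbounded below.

left endpoint -2.4000.

With y'=λy (z=hλ):
  y_{n+1} = y_n + z·[11/12·y_n + 1/12·y_{n+1}] ⇒ (1 − 1/12z)y_{n+1} = (1 + 11/12z)y_n
  Hence R(z) = (1 + 11/12z)/(1 − 1/12z).

Find x<0 with |R(x)|<1.
x=-1.21: |R|=0.0992
R=−1: 1+11/12x = −1+1/12x ⇒ -5/6x=2 ⇒ x=2/(-5/6)=-2.4000
Confirm numerically:
  x=-2.310: |R|=0.93711 <1
  x=-1.909: |R|=0.64699 <1
  x=-1.520: |R|=0.34911 <1
  x=-0.963: |R|=0.10854 <1
  x=-2.756: |R|=1.24126 >1
  x=-2.723: |R|=1.21938 >1
  x=-2.436: |R|=1.02494 >1
Interval (-2.4000, 0).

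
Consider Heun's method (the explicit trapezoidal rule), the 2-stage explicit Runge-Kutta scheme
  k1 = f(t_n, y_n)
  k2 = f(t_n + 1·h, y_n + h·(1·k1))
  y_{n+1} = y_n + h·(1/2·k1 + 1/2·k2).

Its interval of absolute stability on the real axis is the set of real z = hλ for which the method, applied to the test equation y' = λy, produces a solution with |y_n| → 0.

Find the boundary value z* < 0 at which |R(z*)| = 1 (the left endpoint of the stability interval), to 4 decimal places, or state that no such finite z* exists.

With y'=λy (z=hλ):
  order 2, 2-stage ⇒ R(z)=1+z+z^2/2
  (e.g. R(-0.78)=0.52420, |R|=0.52420)

Need |R(x)|<1, x<0.
x=-0.78: |R|=0.5242
|R(-0.97)|=0.5005 |R(-0.78)|=0.5242 |R(-0.74)|=0.5338
Bisect:
  x_lo=-2.7515 |R|=2.0339  x_hi=-0.2312 |R|=0.7956
  mid=-1.49135 |R|=0.62071 →hi
  mid=-2.12144 |R|=1.12882 →lo
  mid=-1.80640 |R|=0.82514 →hi
  mid=-1.96392 |R|=0.96457 →hi
  mid=-2.04268 |R|=1.04359 →lo
  mid=-2.00330 |R|=1.00331 →lo
  mid=-1.98361 |R|=0.98375 →hi
  ...
  [-2.00007,-1.99992] ⇒ x*=-2.0000
Interval (-2.0000, 0).

left endpoint -2.0000.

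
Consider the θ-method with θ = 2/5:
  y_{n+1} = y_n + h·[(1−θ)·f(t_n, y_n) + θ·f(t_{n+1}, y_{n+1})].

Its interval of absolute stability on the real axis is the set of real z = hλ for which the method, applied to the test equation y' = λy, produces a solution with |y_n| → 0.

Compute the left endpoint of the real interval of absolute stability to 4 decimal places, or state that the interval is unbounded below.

Set f=λy, z=hλ:
  y_{n+1} = y_n + z·[3/5·y_n + 2/5·y_{n+1}] ⇒ (1 − 2/5z)y_{n+1} = (1 + 3/5z)y_n
  Hence R(z) = (1 + 3/5z)/(1 − 2/5z).

Boundary: |R(x)|=1, x<0.
x=-1.18: |R|=0.1984
R=−1: 1+3/5x = −1+2/5x ⇒ -1/5x=2 ⇒ x=2/(-1/5)=-10.0000
Confirm numerically:
  x=-9.850: |R|=0.99393 <1
  x=-5.377: |R|=0.70655 <1
  x=-4.296: |R|=0.58034 <1
  x=-10.595: |R|=1.02272 >1
  x=-10.562: |R|=1.02151 >1
Stable set (-10.0000, 0).

z* = -10.0000.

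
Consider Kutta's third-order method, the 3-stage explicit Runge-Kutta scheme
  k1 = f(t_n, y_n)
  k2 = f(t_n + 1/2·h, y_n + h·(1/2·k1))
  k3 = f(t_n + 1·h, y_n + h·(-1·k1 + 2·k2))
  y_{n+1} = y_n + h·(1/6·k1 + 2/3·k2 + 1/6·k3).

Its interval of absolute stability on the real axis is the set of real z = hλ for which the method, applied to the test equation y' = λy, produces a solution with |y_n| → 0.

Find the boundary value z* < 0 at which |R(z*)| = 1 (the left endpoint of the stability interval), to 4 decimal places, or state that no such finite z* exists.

z* = -2.5127.

Set f=λy, z=hλ:
  order 3, 3-stage ⇒ R(z)=1+z+z^2/2+z^3/6
  (e.g. R(-0.37)=0.69001, |R|=0.69001)

Solve |R(x)|<1 on ℝ⁻.
x=-0.37: |R|=0.6900
|R(-2.73)|=1.3946 |R(-2.49)|=0.9630 |R(-2.18)|=0.5305
Bisect:
  x_lo=-3.3179 |R|=2.9013  x_hi=-0.1607 |R|=0.8515
  mid=-1.73934 |R|=0.10369 →hi
  mid=-2.52864 |R|=1.02632 →lo
  mid=-2.13399 |R|=0.47670 →hi
  mid=-2.33131 |R|=0.72559 →hi
  mid=-2.42998 |R|=0.86900 →hi
  mid=-2.47931 |R|=0.94586 →hi
  mid=-2.50397 |R|=0.98564 →hi
  mid=-2.51631 |R|=1.00587 →lo
  ...
  [-2.51284,-2.51265] ⇒ x*=-2.5127
Interval (-2.5127, 0).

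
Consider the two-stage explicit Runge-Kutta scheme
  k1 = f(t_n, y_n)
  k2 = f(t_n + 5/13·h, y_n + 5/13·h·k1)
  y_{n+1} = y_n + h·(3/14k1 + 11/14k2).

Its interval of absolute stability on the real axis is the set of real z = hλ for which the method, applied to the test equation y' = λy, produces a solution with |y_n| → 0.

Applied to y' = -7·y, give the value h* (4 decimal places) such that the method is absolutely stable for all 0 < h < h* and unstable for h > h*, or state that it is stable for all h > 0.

(-3.3091,0); λ=-7 ⇒ h* = (182/55)/7 = 0.4727.

Test eqn y'=λy, z=hλ:
  k1=λy_n ⇒ h·k1=z·y_n;  k2=λ(1+5/13z)y_n ⇒ h·k2=z(1+5/13z)y_n
  y_{n+1}/y_n = 1 + 3/14z + 11/14z(1+5/13z) = 1 + z + 55/182z²
  R(z) = 1 + z + 55/182z².

Need |R(x)|<1, x<0.
x=-0.81: |R|=0.3883
R=1: x+55/182x²=0 ⇒ x=−182/55=-3.3091; min R=1−1/(4·55/182)=0.1727>−1
Confirm numerically:
  x=-2.718: |R|=0.51449 <1
  x=-2.509: |R|=0.39336 <1
  x=-2.494: |R|=0.38568 <1
  x=-1.814: |R|=0.18041 <1
  x=-3.654: |R|=1.38086 >1
  x=-3.487: |R|=1.18747 >1
So |R|<1 on (-3.3091, 0).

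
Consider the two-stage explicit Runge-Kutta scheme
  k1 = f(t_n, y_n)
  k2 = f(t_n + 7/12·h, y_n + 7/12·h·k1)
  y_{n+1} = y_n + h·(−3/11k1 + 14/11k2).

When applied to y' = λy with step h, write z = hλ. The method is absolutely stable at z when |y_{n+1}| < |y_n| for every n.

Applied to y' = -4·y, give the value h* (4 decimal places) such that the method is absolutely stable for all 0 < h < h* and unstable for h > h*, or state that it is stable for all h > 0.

(-1.3469,0); λ=-4 ⇒ h* = (66/49)/4 = 0.3367.

Set f=λy, z=hλ:
  k1=λy_n ⇒ h·k1=z·y_n;  k2=λ(1+7/12z)y_n ⇒ h·k2=z(1+7/12z)y_n
  y_{n+1}/y_n = 1 − 3/11z + 14/11z(1+7/12z) = 1 + z + 49/66z²
  Hence R(z) = 1 + z + 49/66z².

Solve |R(x)|<1 on ℝ⁻.
x=-1.27: |R|=0.9275
R=1: x+49/66x²=0 ⇒ x=−66/49=-1.3469; min R=1−1/(4·49/66)=0.6633>−1
Confirm numerically:
  x=-0.922: |R|=0.70912 <1
  x=-0.861: |R|=0.68937 <1
  x=-0.675: |R|=0.66327 <1
  x=-1.909: |R|=1.79660 >1
  x=-1.643: |R|=1.36114 >1
  x=-1.556: |R|=1.24151 >1
So |R|<1 on (-1.3469, 0).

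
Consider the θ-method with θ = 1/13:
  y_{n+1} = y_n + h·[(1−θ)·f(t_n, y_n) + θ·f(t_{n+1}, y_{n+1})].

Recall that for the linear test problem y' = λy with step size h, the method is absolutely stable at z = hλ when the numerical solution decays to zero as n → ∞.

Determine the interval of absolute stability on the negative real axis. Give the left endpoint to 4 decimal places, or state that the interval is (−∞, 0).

With y'=λy (z=hλ):
  y_{n+1} = y_n + z·[12/13·y_n + 1/13·y_{n+1}] ⇒ (1 − 1/13z)y_{n+1} = (1 + 12/13z)y_n
  so R(z) = (1 + 12/13z)/(1 − 1/13z).

Solve |R(x)|<1 on ℝ⁻.
x=-1.8: |R|=0.5811
R=−1: 1+12/13x = −1+1/13x ⇒ -11/13x=2 ⇒ x=2/(-11/13)=-2.3636
Confirm numerically:
  x=-2.328: |R|=0.97443 <1
  x=-1.894: |R|=0.65315 <1
  x=-1.380: |R|=0.24757 <1
  x=-1.174: |R|=0.07676 <1
  x=-2.912: |R|=1.37908 >1
  x=-2.502: |R|=1.09818 >1
Stable set (-2.3636, 0).

z∈(-2.3636,0).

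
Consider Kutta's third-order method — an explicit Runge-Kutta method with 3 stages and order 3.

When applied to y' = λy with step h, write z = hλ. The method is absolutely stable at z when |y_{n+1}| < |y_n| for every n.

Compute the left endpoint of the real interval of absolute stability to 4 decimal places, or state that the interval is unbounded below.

z* = -2.5127.

Test eqn y'=λy, z=hλ:
  order 3, 3-stage ⇒ R(z)=1+z+z^2/2+z^3/6
  (e.g. R(-0.94)=0.36337, |R|=0.36337)

Solve |R(x)|<1 on ℝ⁻.
x=-0.94: |R|=0.3634
|R(-2.61)|=1.1672 |R(-2.26)|=0.6301 |R(-1.15)|=0.2578
Bisect:
  x_lo=-3.1458 |R|=2.3862  x_hi=-0.3703 |R|=0.6898
  mid=-1.75805 |R|=0.11830 →hi
  mid=-2.45192 |R|=0.90275 →hi
  mid=-2.79885 |R|=1.53623 →lo
  mid=-2.62538 |R|=1.19503 →lo
  mid=-2.53865 |R|=1.04310 →lo
  mid=-2.49528 |R|=0.97152 →hi
  mid=-2.51697 |R|=1.00695 →lo
  mid=-2.50612 |R|=0.98915 →hi
  ...
  [-2.51290,-2.51273] ⇒ x*=-2.5127
Interval (-2.5127, 0).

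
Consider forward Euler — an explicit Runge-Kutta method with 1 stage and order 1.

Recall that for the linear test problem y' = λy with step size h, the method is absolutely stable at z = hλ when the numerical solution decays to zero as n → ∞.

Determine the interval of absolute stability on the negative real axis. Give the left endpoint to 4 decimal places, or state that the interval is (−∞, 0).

With y'=λy (z=hλ):
  order 1, 1-stage ⇒ R(z)=1+z
  (e.g. R(-1.11)=-0.11000, |R|=0.11000)

Solve |R(x)|<1 on ℝ⁻.
x=-1.11: |R|=0.1100
|R(-2.17)|=1.1700 |R(-1.37)|=0.3700 |R(-1.3)|=0.3000
Bisect:
  x_lo=-2.8408 |R|=1.8408  x_hi=-0.3215 |R|=0.6785
  mid=-1.58113 |R|=0.58113 →hi
  mid=-2.21096 |R|=1.21096 →lo
  mid=-1.89605 |R|=0.89605 →hi
  mid=-2.05351 |R|=1.05351 →lo
  mid=-1.97478 |R|=0.97478 →hi
  mid=-2.01414 |R|=1.01414 →lo
  mid=-1.99446 |R|=0.99446 →hi
  ...
  [-2.00015,-2.00000] ⇒ x*=-2.0000
Stable set (-2.0000, 0).

z∈(-2.0000,0).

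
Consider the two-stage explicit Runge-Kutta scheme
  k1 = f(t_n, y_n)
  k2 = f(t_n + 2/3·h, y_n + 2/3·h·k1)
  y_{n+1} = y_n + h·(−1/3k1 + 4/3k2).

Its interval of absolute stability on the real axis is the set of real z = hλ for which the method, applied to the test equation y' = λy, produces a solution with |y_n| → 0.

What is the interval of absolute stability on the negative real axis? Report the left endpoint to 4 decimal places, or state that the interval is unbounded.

(-1.1250, 0).

With y'=λy (z=hλ):
  k1=λy_n ⇒ h·k1=z·y_n;  k2=λ(1+2/3z)y_n ⇒ h·k2=z(1+2/3z)y_n
  y_{n+1}/y_n = 1 − 1/3z + 4/3z(1+2/3z) = 1 + z + 8/9z²
  so R(z) = 1 + z + 8/9z².

Boundary: |R(x)|=1, x<0.
x=-0.42: |R|=0.7368
R=1: x+8/9x²=0 ⇒ x=−9/8=-1.1250; min R=1−1/(4·8/9)=0.7188>−1
Confirm numerically:
  x=-1.091: |R|=0.96703 <1
  x=-0.782: |R|=0.76158 <1
  x=-0.702: |R|=0.73605 <1
  x=-0.511: |R|=0.72111 <1
  x=-1.681: |R|=1.83079 >1
  x=-1.554: |R|=1.59259 >1
  x=-1.498: |R|=1.49667 >1
Interval (-1.1250, 0).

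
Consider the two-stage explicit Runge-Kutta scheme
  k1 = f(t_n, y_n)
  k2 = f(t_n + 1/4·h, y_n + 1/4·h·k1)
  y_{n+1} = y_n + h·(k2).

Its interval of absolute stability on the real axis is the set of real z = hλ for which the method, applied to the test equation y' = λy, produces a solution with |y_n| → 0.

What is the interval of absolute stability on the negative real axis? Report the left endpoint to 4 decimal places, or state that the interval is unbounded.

(-4.0000, 0).

On y'=λy, z=hλ:
  k1=λy_n ⇒ h·k1=z·y_n;  k2=λ(1+1/4z)y_n ⇒ h·k2=z(1+1/4z)y_n
  y_{n+1}/y_n = 1 + z(1+1/4z) = 1 + z + 1/4z²
  ⇒ R(z) = 1 + z + 1/4z².

Boundary: |R(x)|=1, x<0.
x=-0.9: |R|=0.3025
R=1: x+1/4x²=0 ⇒ x=−4=-4.0000; min R=1−1/(4·1/4)=0.0000>−1
Confirm numerically:
  x=-3.917: |R|=0.91872 <1
  x=-3.893: |R|=0.89586 <1
  x=-2.145: |R|=0.00526 <1
  x=-4.344: |R|=1.37358 >1
  x=-4.283: |R|=1.30302 >1
Interval (-4.0000, 0).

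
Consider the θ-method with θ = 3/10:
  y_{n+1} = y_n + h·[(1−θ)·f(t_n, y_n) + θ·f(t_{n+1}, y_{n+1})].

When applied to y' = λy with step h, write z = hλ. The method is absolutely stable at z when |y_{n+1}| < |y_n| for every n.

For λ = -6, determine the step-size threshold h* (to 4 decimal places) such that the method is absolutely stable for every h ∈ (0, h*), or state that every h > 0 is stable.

(-5.0000,0); λ=-6 ⇒ h* = (5)/6 = 0.8333.

On y'=λy, z=hλ:
  y_{n+1} = y_n + z·[7/10·y_n + 3/10·y_{n+1}] ⇒ (1 − 3/10z)y_{n+1} = (1 + 7/10z)y_n
  Hence R(z) = (1 + 7/10z)/(1 − 3/10z).

Boundary: |R(x)|=1, x<0.
x=-0.67: |R|=0.4421
R=−1: 1+7/10x = −1+3/10x ⇒ -2/5x=2 ⇒ x=2/(-2/5)=-5.0000
Confirm numerically:
  x=-4.967: |R|=0.99470 <1
  x=-4.664: |R|=0.94398 <1
  x=-2.549: |R|=0.44444 <1
  x=-5.321: |R|=1.04945 >1
  x=-5.082: |R|=1.01299 >1
So |R|<1 on (-5.0000, 0).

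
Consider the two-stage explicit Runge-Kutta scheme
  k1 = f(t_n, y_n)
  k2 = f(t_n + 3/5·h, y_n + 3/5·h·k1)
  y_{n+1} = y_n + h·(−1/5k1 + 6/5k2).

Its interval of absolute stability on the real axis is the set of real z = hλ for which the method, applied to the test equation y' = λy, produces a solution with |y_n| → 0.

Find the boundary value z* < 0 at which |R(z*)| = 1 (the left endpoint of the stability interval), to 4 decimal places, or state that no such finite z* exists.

Test eqn y'=λy, z=hλ:
  k1=λy_n ⇒ h·k1=z·y_n;  k2=λ(1+3/5z)y_n ⇒ h·k2=z(1+3/5z)y_n
  y_{n+1}/y_n = 1 − 1/5z + 6/5z(1+3/5z) = 1 + z + 18/25z²
  R(z) = 1 + z + 18/25z².

Need |R(x)|<1, x<0.
x=-0.64: |R|=0.6549
R=1: x+18/25x²=0 ⇒ x=−25/18=-1.3889; min R=1−1/(4·18/25)=0.6528>−1
Confirm numerically:
  x=-0.797: |R|=0.66035 <1
  x=-0.772: |R|=0.65711 <1
  x=-0.665: |R|=0.65340 <1
  x=-1.960: |R|=1.80595 >1
  x=-1.434: |R|=1.04658 >1
So |R|<1 on (-1.3889, 0).

z* = -1.3889.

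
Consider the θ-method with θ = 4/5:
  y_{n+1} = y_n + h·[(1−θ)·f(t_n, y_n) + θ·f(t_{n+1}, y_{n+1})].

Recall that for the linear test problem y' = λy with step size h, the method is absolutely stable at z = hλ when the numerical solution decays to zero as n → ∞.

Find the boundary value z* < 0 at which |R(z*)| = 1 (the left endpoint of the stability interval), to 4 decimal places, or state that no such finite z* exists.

unbounded; (−∞, 0).

On y'=λy, z=hλ:
  y_{n+1} = y_n + z·[1/5·y_n + 4/5·y_{n+1}] ⇒ (1 − 4/5z)y_{n+1} = (1 + 1/5z)y_n
  ⇒ R(z) = (1 + 1/5z)/(1 − 4/5z).

Boundary: |R(x)|=1, x<0.
x=-1.44: |R|=0.3309
x=-2: |R|=0.2308
x=-10: |R|=0.1111
x=-100: |R|=0.2346
θ=4/5≥1/2 ⇒ |1+1/5x|<|1−4/5x| ∀x<0 ⇒ interval (−∞,0).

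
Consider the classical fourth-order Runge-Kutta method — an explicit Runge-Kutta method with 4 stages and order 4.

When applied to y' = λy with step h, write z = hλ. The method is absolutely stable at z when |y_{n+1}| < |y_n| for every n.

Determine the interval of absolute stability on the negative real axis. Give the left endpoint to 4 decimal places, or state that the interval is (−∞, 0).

On y'=λy, z=hλ:
  order 4, 4-stage ⇒ R(z)=1+z+z^2/2+z^3/6+z^4/24
  (e.g. R(-1.23)=0.31167, |R|=0.31167)

Find x<0 with |R(x)|<1.
x=-1.23: |R|=0.3117
|R(-3.18)|=1.7775 |R(-2.44)|=0.5926 |R(-1.72)|=0.2758
Bisect:
  x_lo=-3.4816 |R|=2.6676  x_hi=-0.2691 |R|=0.7641
  mid=-1.87534 |R|=0.29924 →hi
  mid=-2.67847 |R|=0.85054 →hi
  mid=-3.08004 |R|=1.54326 →lo
  mid=-2.87926 |R|=1.15116 →lo
  mid=-2.77886 |R|=0.99035 →hi
  mid=-2.82906 |R|=1.06802 →lo
  mid=-2.80396 |R|=1.02851 →lo
  mid=-2.79141 |R|=1.00927 →lo
  mid=-2.78514 |R|=0.99977 →hi
  ...
  [-2.78534,-2.78514] ⇒ x*=-2.7853
Stable set (-2.7853, 0).

z∈(-2.7853,0).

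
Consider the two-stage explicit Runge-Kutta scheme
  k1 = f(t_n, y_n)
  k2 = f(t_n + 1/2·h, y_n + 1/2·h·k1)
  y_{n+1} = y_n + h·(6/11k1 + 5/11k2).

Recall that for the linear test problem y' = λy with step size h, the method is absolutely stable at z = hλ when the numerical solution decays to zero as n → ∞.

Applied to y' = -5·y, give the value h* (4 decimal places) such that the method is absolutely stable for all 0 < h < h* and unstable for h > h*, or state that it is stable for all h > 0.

Test eqn y'=λy, z=hλ:
  k1=λy_n ⇒ h·k1=z·y_n;  k2=λ(1+1/2z)y_n ⇒ h·k2=z(1+1/2z)y_n
  y_{n+1}/y_n = 1 + 6/11z + 5/11z(1+1/2z) = 1 + z + 5/22z²
  R(z) = 1 + z + 5/22z².

Boundary: |R(x)|=1, x<0.
x=-0.53: |R|=0.5338
R=1: x+5/22x²=0 ⇒ x=−22/5=-4.4000; min R=1−1/(4·5/22)=-0.1000>−1
Confirm numerically:
  x=-4.313: |R|=0.91472 <1
  x=-3.896: |R|=0.55373 <1
  x=-2.966: |R|=0.03335 <1
  x=-4.769: |R|=1.39995 >1
  x=-4.661: |R|=1.27648 >1
Stable set (-4.4000, 0).

(-4.4000,0); λ=-5 ⇒ h* = (22/5)/5 = 0.8800.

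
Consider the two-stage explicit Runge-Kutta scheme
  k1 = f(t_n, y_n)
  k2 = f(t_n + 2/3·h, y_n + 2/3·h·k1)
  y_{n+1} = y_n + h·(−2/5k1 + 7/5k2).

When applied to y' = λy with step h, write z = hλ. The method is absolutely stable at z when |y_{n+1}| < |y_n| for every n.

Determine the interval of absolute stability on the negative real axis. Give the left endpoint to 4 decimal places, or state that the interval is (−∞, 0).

On y'=λy, z=hλ:
  k1=λy_n ⇒ h·k1=z·y_n;  k2=λ(1+2/3z)y_n ⇒ h·k2=z(1+2/3z)y_n
  y_{n+1}/y_n = 1 − 2/5z + 7/5z(1+2/3z) = 1 + z + 14/15z²
  ⇒ R(z) = 1 + z + 14/15z².

Need |R(x)|<1, x<0.
x=-0.72: |R|=0.7638
R=1: x+14/15x²=0 ⇒ x=−15/14=-1.0714; min R=1−1/(4·14/15)=0.7321>−1
Confirm numerically:
  x=-0.978: |R|=0.91472 <1
  x=-0.932: |R|=0.87872 <1
  x=-0.518: |R|=0.73244 <1
  x=-1.510: |R|=1.61809 >1
  x=-1.127: |R|=1.05845 >1
  x=-1.121: |R|=1.05186 >1
Interval (-1.0714, 0).

z∈(-1.0714,0).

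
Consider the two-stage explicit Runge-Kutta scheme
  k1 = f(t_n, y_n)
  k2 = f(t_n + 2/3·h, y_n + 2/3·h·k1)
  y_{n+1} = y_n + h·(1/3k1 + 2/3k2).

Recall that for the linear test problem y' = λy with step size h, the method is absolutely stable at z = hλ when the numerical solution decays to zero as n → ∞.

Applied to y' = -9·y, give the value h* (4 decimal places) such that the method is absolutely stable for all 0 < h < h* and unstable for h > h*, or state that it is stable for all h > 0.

With y'=λy (z=hλ):
  k1=λy_n ⇒ h·k1=z·y_n;  k2=λ(1+2/3z)y_n ⇒ h·k2=z(1+2/3z)y_n
  y_{n+1}/y_n = 1 + 1/3z + 2/3z(1+2/3z) = 1 + z + 4/9z²
  Hence R(z) = 1 + z + 4/9z².

Boundary: |R(x)|=1, x<0.
x=-1: |R|=0.4444
R=1: x+4/9x²=0 ⇒ x=−9/4=-2.2500; min R=1−1/(4·4/9)=0.4375>−1
Confirm numerically:
  x=-1.535: |R|=0.51221 <1
  x=-1.404: |R|=0.47210 <1
  x=-0.996: |R|=0.44490 <1
  x=-2.831: |R|=1.73103 >1
  x=-2.743: |R|=1.60102 >1
Interval (-2.2500, 0).

(-2.2500,0); λ=-9 ⇒ h* = (9/4)/9 = 0.2500.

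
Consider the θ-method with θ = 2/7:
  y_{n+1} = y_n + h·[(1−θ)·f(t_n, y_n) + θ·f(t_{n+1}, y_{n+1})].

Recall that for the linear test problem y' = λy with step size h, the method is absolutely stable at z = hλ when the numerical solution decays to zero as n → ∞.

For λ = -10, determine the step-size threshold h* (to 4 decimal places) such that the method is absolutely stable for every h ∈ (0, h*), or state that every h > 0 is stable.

(-4.6667,0); λ=-10 ⇒ h* = (14/3)/10 = 0.4667.

With y'=λy (z=hλ):
  y_{n+1} = y_n + z·[5/7·y_n + 2/7·y_{n+1}] ⇒ (1 − 2/7z)y_{n+1} = (1 + 5/7z)y_n
  R(z) = (1 + 5/7z)/(1 − 2/7z).

Solve |R(x)|<1 on ℝ⁻.
x=-0.96: |R|=0.2466
R=−1: 1+5/7x = −1+2/7x ⇒ -3/7x=2 ⇒ x=2/(-3/7)=-4.6667
Confirm numerically:
  x=-4.429: |R|=0.95504 <1
  x=-3.248: |R|=0.68465 <1
  x=-2.699: |R|=0.52387 <1
  x=-5.106: |R|=1.07657 >1
  x=-4.764: |R|=1.01767 >1
So |R|<1 on (-4.6667, 0).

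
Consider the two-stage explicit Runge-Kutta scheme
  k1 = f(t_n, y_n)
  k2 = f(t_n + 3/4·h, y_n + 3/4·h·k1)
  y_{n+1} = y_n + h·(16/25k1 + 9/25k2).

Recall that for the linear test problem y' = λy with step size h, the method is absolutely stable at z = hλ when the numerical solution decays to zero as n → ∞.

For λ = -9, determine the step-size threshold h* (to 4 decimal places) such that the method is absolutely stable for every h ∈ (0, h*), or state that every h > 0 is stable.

Test eqn y'=λy, z=hλ:
  k1=λy_n ⇒ h·k1=z·y_n;  k2=λ(1+3/4z)y_n ⇒ h·k2=z(1+3/4z)y_n
  y_{n+1}/y_n = 1 + 16/25z + 9/25z(1+3/4z) = 1 + z + 27/100z²
  R(z) = 1 + z + 27/100z².

Solve |R(x)|<1 on ℝ⁻.
x=-0.83: |R|=0.3560
R=1: x+27/100x²=0 ⇒ x=−100/27=-3.7037; min R=1−1/(4·27/100)=0.0741>−1
Confirm numerically:
  x=-3.558: |R|=0.86003 <1
  x=-2.747: |R|=0.29042 <1
  x=-2.260: |R|=0.11905 <1
  x=-1.647: |R|=0.08540 <1
  x=-4.216: |R|=1.58316 >1
  x=-4.141: |R|=1.48893 >1
  x=-4.120: |R|=1.46309 >1
Interval (-3.7037, 0).

(-3.7037,0); λ=-9 ⇒ h* = (100/27)/9 = 0.4115.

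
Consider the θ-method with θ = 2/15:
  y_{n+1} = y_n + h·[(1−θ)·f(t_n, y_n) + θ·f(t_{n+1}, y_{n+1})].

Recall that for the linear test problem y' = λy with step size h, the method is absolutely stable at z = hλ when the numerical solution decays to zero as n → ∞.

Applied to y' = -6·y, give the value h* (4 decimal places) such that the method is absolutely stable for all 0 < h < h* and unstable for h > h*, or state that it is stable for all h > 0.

With y'=λy (z=hλ):
  y_{n+1} = y_n + z·[13/15·y_n + 2/15·y_{n+1}] ⇒ (1 − 2/15z)y_{n+1} = (1 + 13/15z)y_n
  Hence R(z) = (1 + 13/15z)/(1 − 2/15z).

Need |R(x)|<1, x<0.
x=-1.3: |R|=0.1080
R=−1: 1+13/15x = −1+2/15x ⇒ -11/15x=2 ⇒ x=2/(-11/15)=-2.7273
Confirm numerically:
  x=-2.174: |R|=0.68545 <1
  x=-2.094: |R|=0.63696 <1
  x=-1.765: |R|=0.42876 <1
  x=-3.004: |R|=1.14490 >1
  x=-2.864: |R|=1.07256 >1
So |R|<1 on (-2.7273, 0).

(-2.7273,0); λ=-6 ⇒ h* = (30/11)/6 = 0.4545.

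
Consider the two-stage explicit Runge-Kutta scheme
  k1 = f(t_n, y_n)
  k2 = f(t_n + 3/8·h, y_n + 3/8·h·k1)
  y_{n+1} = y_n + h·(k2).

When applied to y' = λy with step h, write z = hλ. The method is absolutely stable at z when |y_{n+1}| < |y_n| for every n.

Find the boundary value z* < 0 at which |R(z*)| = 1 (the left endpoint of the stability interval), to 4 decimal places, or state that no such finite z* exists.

With y'=λy (z=hλ):
  k1=λy_n ⇒ h·k1=z·y_n;  k2=λ(1+3/8z)y_n ⇒ h·k2=z(1+3/8z)y_n
  y_{n+1}/y_n = 1 + z(1+3/8z) = 1 + z + 3/8z²
  ⇒ R(z) = 1 + z + 3/8z².

Need |R(x)|<1, x<0.
x=-0.44: |R|=0.6326
R=1: x+3/8x²=0 ⇒ x=−8/3=-2.6667; min R=1−1/(4·3/8)=0.3333>−1
Confirm numerically:
  x=-2.486: |R|=0.83157 <1
  x=-1.997: |R|=0.49850 <1
  x=-1.449: |R|=0.33835 <1
  x=-1.098: |R|=0.35410 <1
  x=-3.024: |R|=1.40522 >1
  x=-2.925: |R|=1.28336 >1
  x=-2.724: |R|=1.05857 >1
Interval (-2.6667, 0).

left endpoint -2.6667.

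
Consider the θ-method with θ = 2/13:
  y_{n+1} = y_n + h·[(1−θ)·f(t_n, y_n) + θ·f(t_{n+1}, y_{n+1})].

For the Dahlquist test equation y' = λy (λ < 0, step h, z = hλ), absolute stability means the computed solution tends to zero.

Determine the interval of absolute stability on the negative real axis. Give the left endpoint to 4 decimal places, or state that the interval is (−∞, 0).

(-2.8889, 0).

Set f=λy, z=hλ:
  y_{n+1} = y_n + z·[11/13·y_n + 2/13·y_{n+1}] ⇒ (1 − 2/13z)y_{n+1} = (1 + 11/13z)y_n
  ⇒ R(z) = (1 + 11/13z)/(1 − 2/13z).

Boundary: |R(x)|=1, x<0.
x=-1.17: |R|=0.0085
R=−1: 1+11/13x = −1+2/13x ⇒ -9/13x=2 ⇒ x=2/(-9/13)=-2.8889
Confirm numerically:
  x=-2.578: |R|=0.84589 <1
  x=-2.351: |R|=0.72653 <1
  x=-1.431: |R|=0.17280 <1
  x=-3.470: |R|=1.26229 >1
  x=-3.045: |R|=1.07360 >1
Interval (-2.8889, 0).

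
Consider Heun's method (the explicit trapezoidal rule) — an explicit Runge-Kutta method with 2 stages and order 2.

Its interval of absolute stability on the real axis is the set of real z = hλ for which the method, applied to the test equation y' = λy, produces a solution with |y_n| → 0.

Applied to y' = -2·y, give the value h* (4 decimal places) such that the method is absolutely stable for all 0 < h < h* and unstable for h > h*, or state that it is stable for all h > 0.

(-2.0000,0); λ=-2 ⇒ h* = 1.0000.

With y'=λy (z=hλ):
  order 2, 2-stage ⇒ R(z)=1+z+z^2/2
  (e.g. R(-0.6)=0.58000, |R|=0.58000)

Need |R(x)|<1, x<0.
x=-0.6: |R|=0.5800
|R(-1.84)|=0.8528 |R(-1.77)|=0.7964 |R(-1.4)|=0.5800
Bisect:
  x_lo=-2.3498 |R|=1.4110  x_hi=-0.1096 |R|=0.8964
  mid=-1.22969 |R|=0.52638 →hi
  mid=-1.78974 |R|=0.81184 →hi
  mid=-2.06976 |R|=1.07219 →lo
  mid=-1.92975 |R|=0.93222 →hi
  mid=-1.99975 |R|=0.99975 →hi
  mid=-2.03476 |R|=1.03536 →lo
  mid=-2.01726 |R|=1.01740 →lo
  mid=-2.00850 |R|=1.00854 →lo
  mid=-2.00413 |R|=1.00414 →lo
  mid=-2.00194 |R|=1.00194 →lo
  ...
  [-2.00003,-1.99989] ⇒ x*=-2.0000
Stable set (-2.0000, 0).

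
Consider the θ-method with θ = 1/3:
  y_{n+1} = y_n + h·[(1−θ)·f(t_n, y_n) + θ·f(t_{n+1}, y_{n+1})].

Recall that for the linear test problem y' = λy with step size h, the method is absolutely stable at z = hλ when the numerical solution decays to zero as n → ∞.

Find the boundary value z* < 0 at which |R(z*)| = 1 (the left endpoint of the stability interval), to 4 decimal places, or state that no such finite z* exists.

left endpoint -6.0000.

With y'=λy (z=hλ):
  y_{n+1} = y_n + z·[2/3·y_n + 1/3·y_{n+1}] ⇒ (1 − 1/3z)y_{n+1} = (1 + 2/3z)y_n
  Hence R(z) = (1 + 2/3z)/(1 − 1/3z).

Solve |R(x)|<1 on ℝ⁻.
x=-1.28: |R|=0.1028
R=−1: 1+2/3x = −1+1/3x ⇒ -1/3x=2 ⇒ x=2/(-1/3)=-6.0000
Confirm numerically:
  x=-5.822: |R|=0.97982 <1
  x=-5.820: |R|=0.97959 <1
  x=-5.311: |R|=0.91710 <1
  x=-4.486: |R|=0.79776 <1
  x=-6.408: |R|=1.04337 >1
  x=-6.316: |R|=1.03392 >1
Interval (-6.0000, 0).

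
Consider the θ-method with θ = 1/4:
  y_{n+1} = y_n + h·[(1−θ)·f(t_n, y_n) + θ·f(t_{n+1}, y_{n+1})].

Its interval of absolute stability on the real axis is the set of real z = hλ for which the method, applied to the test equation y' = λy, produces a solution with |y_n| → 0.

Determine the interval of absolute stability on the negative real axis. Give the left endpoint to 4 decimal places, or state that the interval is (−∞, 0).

(-4.0000, 0).

Set f=λy, z=hλ:
  y_{n+1} = y_n + z·[3/4·y_n + 1/4·y_{n+1}] ⇒ (1 − 1/4z)y_{n+1} = (1 + 3/4z)y_n
  ⇒ R(z) = (1 + 3/4z)/(1 − 1/4z).

Find x<0 with |R(x)|<1.
x=-0.95: |R|=0.2323
R=−1: 1+3/4x = −1+1/4x ⇒ -1/2x=2 ⇒ x=2/(-1/2)=-4.0000
Confirm numerically:
  x=-3.759: |R|=0.93788 <1
  x=-2.410: |R|=0.50390 <1
  x=-2.151: |R|=0.39880 <1
  x=-4.418: |R|=1.09931 >1
  x=-4.364: |R|=1.08704 >1
  x=-4.090: |R|=1.02225 >1
So |R|<1 on (-4.0000, 0).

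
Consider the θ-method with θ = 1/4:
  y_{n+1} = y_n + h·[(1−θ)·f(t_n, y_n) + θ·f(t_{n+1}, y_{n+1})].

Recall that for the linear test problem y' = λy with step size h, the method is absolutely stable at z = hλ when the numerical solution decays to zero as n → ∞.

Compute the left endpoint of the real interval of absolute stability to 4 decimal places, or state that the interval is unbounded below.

Set f=λy, z=hλ:
  y_{n+1} = y_n + z·[3/4·y_n + 1/4·y_{n+1}] ⇒ (1 − 1/4z)y_{n+1} = (1 + 3/4z)y_n
  so R(z) = (1 + 3/4z)/(1 − 1/4z).

Need |R(x)|<1, x<0.
x=-1.47: |R|=0.0750
R=−1: 1+3/4x = −1+1/4x ⇒ -1/2x=2 ⇒ x=2/(-1/2)=-4.0000
Confirm numerically:
  x=-3.545: |R|=0.87939 <1
  x=-2.775: |R|=0.63838 <1
  x=-2.650: |R|=0.59398 <1
  x=-1.799: |R|=0.24090 <1
  x=-4.555: |R|=1.12975 >1
  x=-4.505: |R|=1.11875 >1
  x=-4.282: |R|=1.06810 >1
Stable set (-4.0000, 0).

z* = -4.0000.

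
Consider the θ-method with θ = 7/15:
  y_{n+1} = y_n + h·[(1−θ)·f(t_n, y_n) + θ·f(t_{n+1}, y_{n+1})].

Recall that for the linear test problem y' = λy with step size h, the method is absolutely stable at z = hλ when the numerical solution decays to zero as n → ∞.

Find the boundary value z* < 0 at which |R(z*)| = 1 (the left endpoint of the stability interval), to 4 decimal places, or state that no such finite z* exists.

Test eqn y'=λy, z=hλ:
  y_{n+1} = y_n + z·[8/15·y_n + 7/15·y_{n+1}] ⇒ (1 − 7/15z)y_{n+1} = (1 + 8/15z)y_n
  Hence R(z) = (1 + 8/15z)/(1 − 7/15z).

Solve |R(x)|<1 on ℝ⁻.
x=-1.67: |R|=0.0614
R=−1: 1+8/15x = −1+7/15x ⇒ -1/15x=2 ⇒ x=2/(-1/15)=-30.0000
Confirm numerically:
  x=-29.640: |R|=0.99838 <1
  x=-19.880: |R|=0.93435 <1
  x=-12.536: |R|=0.83004 <1
  x=-30.144: |R|=1.00064 >1
  x=-30.048: |R|=1.00021 >1
Interval (-30.0000, 0).

z* = -30.0000.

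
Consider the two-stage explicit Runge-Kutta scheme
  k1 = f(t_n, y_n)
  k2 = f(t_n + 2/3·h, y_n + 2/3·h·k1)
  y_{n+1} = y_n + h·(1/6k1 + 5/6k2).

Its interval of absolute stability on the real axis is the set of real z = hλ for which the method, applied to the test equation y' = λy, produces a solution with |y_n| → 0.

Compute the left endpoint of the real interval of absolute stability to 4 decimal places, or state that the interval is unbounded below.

Set f=λy, z=hλ:
  k1=λy_n ⇒ h·k1=z·y_n;  k2=λ(1+2/3z)y_n ⇒ h·k2=z(1+2/3z)y_n
  y_{n+1}/y_n = 1 + 1/6z + 5/6z(1+2/3z) = 1 + z + 5/9z²
  R(z) = 1 + z + 5/9z².

Find x<0 with |R(x)|<1.
x=-0.89: |R|=0.5501
R=1: x+5/9x²=0 ⇒ x=−9/5=-1.8000; min R=1−1/(4·5/9)=0.5500>−1
Confirm numerically:
  x=-1.475: |R|=0.73368 <1
  x=-1.329: |R|=0.65225 <1
  x=-1.060: |R|=0.56422 <1
  x=-2.296: |R|=1.63268 >1
  x=-1.926: |R|=1.13482 >1
So |R|<1 on (-1.8000, 0).

left endpoint -1.8000.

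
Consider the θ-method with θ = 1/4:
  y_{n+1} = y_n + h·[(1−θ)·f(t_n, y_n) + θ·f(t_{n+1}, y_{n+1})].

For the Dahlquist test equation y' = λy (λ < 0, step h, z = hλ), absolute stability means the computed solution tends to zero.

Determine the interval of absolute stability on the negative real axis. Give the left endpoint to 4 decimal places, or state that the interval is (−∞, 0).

Test eqn y'=λy, z=hλ:
  y_{n+1} = y_n + z·[3/4·y_n + 1/4·y_{n+1}] ⇒ (1 − 1/4z)y_{n+1} = (1 + 3/4z)y_n
  Hence R(z) = (1 + 3/4z)/(1 − 1/4z).

Need |R(x)|<1, x<0.
x=-1.61: |R|=0.1480
R=−1: 1+3/4x = −1+1/4x ⇒ -1/2x=2 ⇒ x=2/(-1/2)=-4.0000
Confirm numerically:
  x=-3.966: |R|=0.99146 <1
  x=-3.031: |R|=0.72436 <1
  x=-2.231: |R|=0.43219 <1
  x=-4.442: |R|=1.10471 >1
  x=-4.115: |R|=1.02834 >1
  x=-4.073: |R|=1.01808 >1
So |R|<1 on (-4.0000, 0).

z∈(-4.0000,0).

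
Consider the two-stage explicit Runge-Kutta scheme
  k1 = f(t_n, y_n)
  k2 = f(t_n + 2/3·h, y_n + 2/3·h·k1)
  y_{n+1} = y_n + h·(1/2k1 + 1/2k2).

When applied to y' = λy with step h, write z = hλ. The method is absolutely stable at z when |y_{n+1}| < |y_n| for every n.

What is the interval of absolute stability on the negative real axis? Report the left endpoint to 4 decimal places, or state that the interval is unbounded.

With y'=λy (z=hλ):
  k1=λy_n ⇒ h·k1=z·y_n;  k2=λ(1+2/3z)y_n ⇒ h·k2=z(1+2/3z)y_n
  y_{n+1}/y_n = 1 + 1/2z + 1/2z(1+2/3z) = 1 + z + 1/3z²
  ⇒ R(z) = 1 + z + 1/3z².

Need |R(x)|<1, x<0.
x=-1.26: |R|=0.2692
R=1: x+1/3x²=0 ⇒ x=−3=-3.0000; min R=1−1/(4·1/3)=0.2500>−1
Confirm numerically:
  x=-2.744: |R|=0.76585 <1
  x=-1.724: |R|=0.26673 <1
  x=-1.230: |R|=0.27430 <1
  x=-3.395: |R|=1.44701 >1
  x=-3.136: |R|=1.14217 >1
So |R|<1 on (-3.0000, 0).

z∈(-3.0000,0).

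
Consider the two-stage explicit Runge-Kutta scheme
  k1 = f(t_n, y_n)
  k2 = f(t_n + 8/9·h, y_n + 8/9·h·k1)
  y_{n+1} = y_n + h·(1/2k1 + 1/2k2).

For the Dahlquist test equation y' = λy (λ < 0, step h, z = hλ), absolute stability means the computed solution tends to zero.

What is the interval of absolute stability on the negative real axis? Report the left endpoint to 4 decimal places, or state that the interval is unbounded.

With y'=λy (z=hλ):
  k1=λy_n ⇒ h·k1=z·y_n;  k2=λ(1+8/9z)y_n ⇒ h·k2=z(1+8/9z)y_n
  y_{n+1}/y_n = 1 + 1/2z + 1/2z(1+8/9z) = 1 + z + 4/9z²
  Hence R(z) = 1 + z + 4/9z².

Boundary: |R(x)|=1, x<0.
x=-1.1: |R|=0.4378
R=1: x+4/9x²=0 ⇒ x=−9/4=-2.2500; min R=1−1/(4·4/9)=0.4375>−1
Confirm numerically:
  x=-1.875: |R|=0.68750 <1
  x=-1.582: |R|=0.53032 <1
  x=-1.426: |R|=0.47777 <1
  x=-2.691: |R|=1.52744 >1
  x=-2.538: |R|=1.32486 >1
Stable set (-2.2500, 0).

(-2.2500, 0).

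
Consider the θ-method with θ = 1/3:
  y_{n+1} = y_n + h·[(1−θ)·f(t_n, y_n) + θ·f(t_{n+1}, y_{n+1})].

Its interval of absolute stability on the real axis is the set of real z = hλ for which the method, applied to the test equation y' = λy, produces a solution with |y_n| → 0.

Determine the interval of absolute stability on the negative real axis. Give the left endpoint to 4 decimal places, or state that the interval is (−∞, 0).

With y'=λy (z=hλ):
  y_{n+1} = y_n + z·[2/3·y_n + 1/3·y_{n+1}] ⇒ (1 − 1/3z)y_{n+1} = (1 + 2/3z)y_n
  ⇒ R(z) = (1 + 2/3z)/(1 − 1/3z).

Boundary: |R(x)|=1, x<0.
x=-0.82: |R|=0.3560
R=−1: 1+2/3x = −1+1/3x ⇒ -1/3x=2 ⇒ x=2/(-1/3)=-6.0000
Confirm numerically:
  x=-5.840: |R|=0.98190 <1
  x=-5.711: |R|=0.96682 <1
  x=-2.668: |R|=0.41214 <1
  x=-6.558: |R|=1.05838 >1
  x=-6.101: |R|=1.01110 >1
  x=-6.029: |R|=1.00321 >1
So |R|<1 on (-6.0000, 0).

(-6.0000, 0).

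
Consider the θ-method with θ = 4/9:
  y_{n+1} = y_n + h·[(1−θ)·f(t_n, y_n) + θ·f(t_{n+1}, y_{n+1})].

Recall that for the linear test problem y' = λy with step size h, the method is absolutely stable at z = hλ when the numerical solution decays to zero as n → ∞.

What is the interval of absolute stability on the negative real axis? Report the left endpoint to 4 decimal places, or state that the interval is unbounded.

On y'=λy, z=hλ:
  y_{n+1} = y_n + z·[5/9·y_n + 4/9·y_{n+1}] ⇒ (1 − 4/9z)y_{n+1} = (1 + 5/9z)y_n
  ⇒ R(z) = (1 + 5/9z)/(1 − 4/9z).

Need |R(x)|<1, x<0.
x=-1.51: |R|=0.0964
R=−1: 1+5/9x = −1+4/9x ⇒ -1/9x=2 ⇒ x=2/(-1/9)=-18.0000
Confirm numerically:
  x=-17.915: |R|=0.99895 <1
  x=-15.549: |R|=0.96557 <1
  x=-11.232: |R|=0.87450 <1
  x=-18.543: |R|=1.00653 >1
  x=-18.493: |R|=1.00594 >1
  x=-18.425: |R|=1.00514 >1
Stable set (-18.0000, 0).

z∈(-18.0000,0).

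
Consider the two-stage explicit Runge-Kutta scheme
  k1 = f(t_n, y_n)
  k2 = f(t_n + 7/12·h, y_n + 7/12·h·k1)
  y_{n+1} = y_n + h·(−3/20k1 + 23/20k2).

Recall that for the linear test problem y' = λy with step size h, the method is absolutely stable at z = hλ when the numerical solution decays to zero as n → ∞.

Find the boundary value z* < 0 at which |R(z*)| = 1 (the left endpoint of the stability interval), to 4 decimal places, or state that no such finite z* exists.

z* = -1.4907.

Set f=λy, z=hλ:
  k1=λy_n ⇒ h·k1=z·y_n;  k2=λ(1+7/12z)y_n ⇒ h·k2=z(1+7/12z)y_n
  y_{n+1}/y_n = 1 − 3/20z + 23/20z(1+7/12z) = 1 + z + 161/240z²
  so R(z) = 1 + z + 161/240z².

Find x<0 with |R(x)|<1.
x=-1.1: |R|=0.7117
R=1: x+161/240x²=0 ⇒ x=−240/161=-1.4907; min R=1−1/(4·161/240)=0.6273>−1
Confirm numerically:
  x=-1.134: |R|=0.72866 <1
  x=-1.039: |R|=0.68518 <1
  x=-0.597: |R|=0.64209 <1
  x=-2.063: |R|=1.79205 >1
  x=-2.029: |R|=1.73271 >1
  x=-1.942: |R|=1.58796 >1
Stable set (-1.4907, 0).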